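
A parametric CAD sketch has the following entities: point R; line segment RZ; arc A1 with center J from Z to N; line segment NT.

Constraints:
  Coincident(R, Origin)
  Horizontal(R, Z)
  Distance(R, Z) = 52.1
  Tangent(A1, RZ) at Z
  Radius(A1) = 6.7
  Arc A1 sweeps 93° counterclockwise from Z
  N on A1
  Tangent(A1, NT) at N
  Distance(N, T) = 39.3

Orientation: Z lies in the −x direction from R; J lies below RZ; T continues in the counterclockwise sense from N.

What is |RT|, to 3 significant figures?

73.2

R is at the origin; RZ is horizontal with |RZ| = 52.1 and Z on the −x side, so Z = (-52.1, 0.00). The tangent condition forces JZ to be normal to RZ, so J = Z + (0, -6.7) = (-52.1, -6.70). On A1, Z sits at bearing 90° from J; a 93° counterclockwise sweep puts N at bearing 183°, so N = J + 6.7·(cos 183°, sin 183°) = (-58.8, -7.05). A1 meets NT tangentially, so JN is at right angles to NT, so NT runs along (−sin 183°, cos 183°); with |NT| = 39.3, T = (-56.7, -46.3). Then |RT| = |T − R| = 73.2.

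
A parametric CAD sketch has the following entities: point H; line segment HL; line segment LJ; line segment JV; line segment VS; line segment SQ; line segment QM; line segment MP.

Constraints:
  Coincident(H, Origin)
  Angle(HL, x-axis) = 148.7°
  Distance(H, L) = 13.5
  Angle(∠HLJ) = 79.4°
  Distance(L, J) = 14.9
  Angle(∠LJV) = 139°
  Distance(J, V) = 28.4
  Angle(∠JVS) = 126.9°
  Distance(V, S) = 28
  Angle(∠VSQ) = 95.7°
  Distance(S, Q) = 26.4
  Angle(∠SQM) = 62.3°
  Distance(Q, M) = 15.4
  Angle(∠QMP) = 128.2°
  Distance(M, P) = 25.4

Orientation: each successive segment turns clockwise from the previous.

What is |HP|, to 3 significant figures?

39.9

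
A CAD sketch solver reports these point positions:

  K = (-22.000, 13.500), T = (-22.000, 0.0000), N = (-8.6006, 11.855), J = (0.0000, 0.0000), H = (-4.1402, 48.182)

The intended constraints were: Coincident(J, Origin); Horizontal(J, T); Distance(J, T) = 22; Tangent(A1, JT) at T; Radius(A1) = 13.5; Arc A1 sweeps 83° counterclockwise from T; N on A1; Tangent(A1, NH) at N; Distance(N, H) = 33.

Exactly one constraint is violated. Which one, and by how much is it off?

Distance(N, H) = 33 — off by 3.60.

J = (0.00, 0.00) ✓; J.y = 0.00, T.y = 0.00 ✓; |JT| = 22.00 ✓; ∠(KT, TJ) = 90.00° ✓; |KT| = 13.50 ✓; bearing(K→N) − bearing(K→T) = 83.00° ✓; |KN| = 13.50 ✓; ∠(KN, NH) = 90.00° ✓; |NH| = 36.60 ✗.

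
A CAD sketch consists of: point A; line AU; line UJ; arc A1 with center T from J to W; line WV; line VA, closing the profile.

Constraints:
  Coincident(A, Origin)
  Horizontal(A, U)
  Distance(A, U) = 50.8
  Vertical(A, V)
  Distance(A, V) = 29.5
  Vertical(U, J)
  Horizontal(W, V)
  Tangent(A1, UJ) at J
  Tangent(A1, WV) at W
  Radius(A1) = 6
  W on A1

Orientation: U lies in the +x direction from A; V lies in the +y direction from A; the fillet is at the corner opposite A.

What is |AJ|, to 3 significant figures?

56.0

The virtual corner opposite A is at (50.8, 29.5). A1 meets UJ tangentially, so TJ is at right angles to UJ and since A1 is tangent to WV there, TW ⟂ WV, with radius 6.0, so the center T sits 6.0 in from both sides at T = (44.8, 23.5). That places the tangent points at J = (50.8, 23.5) on UJ and W = (44.8, 29.5) on WV. Then |AJ| = |J − A| = 56.0.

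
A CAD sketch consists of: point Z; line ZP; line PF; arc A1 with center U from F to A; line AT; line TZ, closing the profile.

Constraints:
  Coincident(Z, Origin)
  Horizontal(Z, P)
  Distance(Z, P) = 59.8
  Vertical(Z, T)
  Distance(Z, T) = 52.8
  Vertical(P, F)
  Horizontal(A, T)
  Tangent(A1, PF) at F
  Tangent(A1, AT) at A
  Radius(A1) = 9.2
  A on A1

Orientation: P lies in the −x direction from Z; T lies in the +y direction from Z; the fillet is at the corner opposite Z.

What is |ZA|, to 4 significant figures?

73.13

Z is at the origin; Z and P share the same y with |ZP| = 59.8 and P on the −x side, so P = (-59.80, 0.000). Z and T share the same x with |ZT| = 52.8 and T on the +y side, so T = (0.000, 52.80). The virtual corner opposite Z is at (-59.80, 52.80). Tangency of A1 to PF means the radius UF is perpendicular to PF and since A1 is tangent to AT there, UA ⟂ AT, with radius 9.2, so the center U sits 9.2 in from both sides at U = (-50.60, 43.60). That places the tangent points at F = (-59.80, 43.60) on PF and A = (-50.60, 52.80) on AT. Then |ZA| = |A − Z| = 73.13.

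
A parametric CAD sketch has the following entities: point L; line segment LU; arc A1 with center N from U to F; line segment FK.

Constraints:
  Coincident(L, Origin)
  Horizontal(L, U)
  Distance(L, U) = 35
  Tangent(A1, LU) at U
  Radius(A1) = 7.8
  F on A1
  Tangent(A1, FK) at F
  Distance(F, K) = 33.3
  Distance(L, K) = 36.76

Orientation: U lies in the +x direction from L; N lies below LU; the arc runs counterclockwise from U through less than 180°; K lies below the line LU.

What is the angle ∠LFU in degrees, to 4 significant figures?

139.2°

L is at the origin; LU is horizontal with |LU| = 35.0 and U on the +x side, so U = (35.00, 0.000). Since A1 is tangent to LU there, NU ⟂ LU, so N = U + (0, -7.8) = (35.00, -7.800). Since NF ⟂ FK (tangency), |NK| = √(7.8² + 33.3²) = 34.20 regardless of where F sits on A1. So K lies on both circle(L, 36.76) and circle(N, 34.20); the below-LU intersection is K = (13.33, -34.26). F is the foot of the tangent from K: F = (28.00, -4.364).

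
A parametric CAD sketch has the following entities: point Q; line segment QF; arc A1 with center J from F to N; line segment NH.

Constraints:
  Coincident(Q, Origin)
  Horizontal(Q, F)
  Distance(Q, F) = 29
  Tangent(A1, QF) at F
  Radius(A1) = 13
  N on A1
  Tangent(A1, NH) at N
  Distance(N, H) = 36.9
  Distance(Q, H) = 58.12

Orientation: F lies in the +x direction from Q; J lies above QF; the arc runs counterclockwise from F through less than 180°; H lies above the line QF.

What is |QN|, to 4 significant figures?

44.78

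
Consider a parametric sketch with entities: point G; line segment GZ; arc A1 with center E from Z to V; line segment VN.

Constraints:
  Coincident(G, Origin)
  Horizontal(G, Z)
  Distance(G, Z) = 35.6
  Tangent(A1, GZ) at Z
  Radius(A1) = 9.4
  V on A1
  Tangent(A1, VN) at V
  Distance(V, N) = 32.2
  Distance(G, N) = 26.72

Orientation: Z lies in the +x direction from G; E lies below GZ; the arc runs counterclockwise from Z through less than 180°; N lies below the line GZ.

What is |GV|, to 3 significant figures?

29.0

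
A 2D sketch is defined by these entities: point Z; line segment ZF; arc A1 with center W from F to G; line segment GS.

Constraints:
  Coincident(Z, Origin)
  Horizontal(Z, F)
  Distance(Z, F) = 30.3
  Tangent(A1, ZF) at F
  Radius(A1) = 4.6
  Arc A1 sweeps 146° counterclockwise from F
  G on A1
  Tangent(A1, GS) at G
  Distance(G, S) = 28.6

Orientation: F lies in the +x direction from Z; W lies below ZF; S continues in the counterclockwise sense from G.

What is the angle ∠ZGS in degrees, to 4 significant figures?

162.9°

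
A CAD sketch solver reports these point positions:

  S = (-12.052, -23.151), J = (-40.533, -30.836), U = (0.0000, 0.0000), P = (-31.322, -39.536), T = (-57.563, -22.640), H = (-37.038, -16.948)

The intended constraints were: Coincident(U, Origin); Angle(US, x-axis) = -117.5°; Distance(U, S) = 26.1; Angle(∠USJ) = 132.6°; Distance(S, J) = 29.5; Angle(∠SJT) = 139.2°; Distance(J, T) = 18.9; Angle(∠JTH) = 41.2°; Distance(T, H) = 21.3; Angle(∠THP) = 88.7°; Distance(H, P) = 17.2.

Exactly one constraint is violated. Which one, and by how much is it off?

Distance(H, P) = 17.2 — off by 6.10.

U = (0.00, 0.00) ✓; US at -117.5° ✓; |US| = 26.10 ✓; ∠USJ = 132.6° ✓; |SJ| = 29.50 ✓; ∠SJT = 139.2° ✓; |JT| = 18.90 ✓; ∠JTH = 41.20° ✓; |TH| = 21.30 ✓; ∠THP = 88.70° ✓; |HP| = 23.30 ✗.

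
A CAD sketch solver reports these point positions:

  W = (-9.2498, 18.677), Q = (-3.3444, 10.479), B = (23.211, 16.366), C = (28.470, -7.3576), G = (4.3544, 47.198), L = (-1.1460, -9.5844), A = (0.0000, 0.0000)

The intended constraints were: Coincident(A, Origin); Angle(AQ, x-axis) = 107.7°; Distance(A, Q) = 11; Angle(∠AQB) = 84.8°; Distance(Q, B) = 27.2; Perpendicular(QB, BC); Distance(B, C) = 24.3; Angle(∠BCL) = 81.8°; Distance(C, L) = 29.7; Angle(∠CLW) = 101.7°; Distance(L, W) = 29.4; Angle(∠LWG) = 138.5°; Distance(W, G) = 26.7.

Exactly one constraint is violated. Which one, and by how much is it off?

Distance(W, G) = 26.7 — off by 4.90.

A = (0.00, 0.00) ✓; AQ at 107.7° ✓; |AQ| = 11.00 ✓; ∠AQB = 84.80° ✓; |QB| = 27.20 ✓; ∠(QB, BC) = 90.00° ✓; |BC| = 24.30 ✓; ∠BCL = 81.80° ✓; |CL| = 29.70 ✓; ∠CLW = 101.7° ✓; |LW| = 29.40 ✓; ∠LWG = 138.5° ✓; |WG| = 31.60 ✗.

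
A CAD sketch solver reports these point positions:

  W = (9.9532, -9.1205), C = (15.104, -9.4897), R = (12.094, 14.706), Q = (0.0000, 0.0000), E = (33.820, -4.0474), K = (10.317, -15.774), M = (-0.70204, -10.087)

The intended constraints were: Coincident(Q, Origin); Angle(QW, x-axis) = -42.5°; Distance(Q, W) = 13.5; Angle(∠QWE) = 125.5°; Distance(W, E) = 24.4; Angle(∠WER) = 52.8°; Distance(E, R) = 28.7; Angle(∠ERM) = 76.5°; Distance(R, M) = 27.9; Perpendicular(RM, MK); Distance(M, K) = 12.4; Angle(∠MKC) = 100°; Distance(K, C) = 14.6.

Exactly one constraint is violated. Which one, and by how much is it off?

Distance(K, C) = 14.6 — off by 6.70.

Q = (0.00, 0.00) ✓; QW at -42.50° ✓; |QW| = 13.50 ✓; ∠QWE = 125.5° ✓; |WE| = 24.40 ✓; ∠WER = 52.80° ✓; |ER| = 28.70 ✓; ∠ERM = 76.50° ✓; |RM| = 27.90 ✓; ∠(RM, MK) = 90.00° ✓; |MK| = 12.40 ✓; ∠MKC = 100.0° ✓; |KC| = 7.900 ✗.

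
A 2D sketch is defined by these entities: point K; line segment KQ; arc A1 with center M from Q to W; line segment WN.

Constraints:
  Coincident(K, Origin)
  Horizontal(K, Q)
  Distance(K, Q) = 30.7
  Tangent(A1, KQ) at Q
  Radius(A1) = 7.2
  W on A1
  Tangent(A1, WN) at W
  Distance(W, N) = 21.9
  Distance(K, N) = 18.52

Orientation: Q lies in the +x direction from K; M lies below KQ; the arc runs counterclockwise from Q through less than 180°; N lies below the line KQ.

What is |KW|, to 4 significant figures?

26.08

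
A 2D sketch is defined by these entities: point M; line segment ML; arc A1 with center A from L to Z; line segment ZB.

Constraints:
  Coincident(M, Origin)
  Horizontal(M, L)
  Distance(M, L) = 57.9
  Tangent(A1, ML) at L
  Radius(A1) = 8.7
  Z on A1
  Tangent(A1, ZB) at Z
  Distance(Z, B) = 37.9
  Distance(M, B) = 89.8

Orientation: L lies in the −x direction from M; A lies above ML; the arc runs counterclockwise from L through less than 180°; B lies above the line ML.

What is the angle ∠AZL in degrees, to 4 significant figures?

21.15°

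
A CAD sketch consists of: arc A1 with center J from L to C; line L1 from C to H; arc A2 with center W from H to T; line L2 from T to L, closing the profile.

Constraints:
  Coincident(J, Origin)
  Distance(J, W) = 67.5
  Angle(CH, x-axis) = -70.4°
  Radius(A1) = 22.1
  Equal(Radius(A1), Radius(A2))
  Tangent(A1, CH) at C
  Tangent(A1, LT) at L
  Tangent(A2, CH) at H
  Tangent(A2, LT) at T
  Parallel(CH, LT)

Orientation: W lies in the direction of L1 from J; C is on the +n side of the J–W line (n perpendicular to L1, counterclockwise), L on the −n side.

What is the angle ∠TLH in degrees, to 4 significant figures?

33.22°

Tangency of A1 to both parallel lines with radius 22.1 puts C and L at J ± 22.1·n: C = (20.82, 7.413), L = (-20.82, -7.413). Equal radii place H and T the same way about W: H = W + 22.1·n = (43.46, -56.18), T = W − 22.1·n = (1.824, -71.00). Then cos ∠TLH = LT·LH / (|LT||LH|), giving 33.22°.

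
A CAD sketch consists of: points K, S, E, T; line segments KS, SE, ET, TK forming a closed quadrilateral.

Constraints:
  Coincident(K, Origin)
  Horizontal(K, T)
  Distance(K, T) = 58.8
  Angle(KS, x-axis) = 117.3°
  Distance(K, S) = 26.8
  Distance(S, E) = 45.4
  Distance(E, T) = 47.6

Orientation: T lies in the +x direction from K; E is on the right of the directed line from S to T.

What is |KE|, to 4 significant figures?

19.07

Checks: |SE| = 45.40 ✓; |ET| = 47.60 ✓.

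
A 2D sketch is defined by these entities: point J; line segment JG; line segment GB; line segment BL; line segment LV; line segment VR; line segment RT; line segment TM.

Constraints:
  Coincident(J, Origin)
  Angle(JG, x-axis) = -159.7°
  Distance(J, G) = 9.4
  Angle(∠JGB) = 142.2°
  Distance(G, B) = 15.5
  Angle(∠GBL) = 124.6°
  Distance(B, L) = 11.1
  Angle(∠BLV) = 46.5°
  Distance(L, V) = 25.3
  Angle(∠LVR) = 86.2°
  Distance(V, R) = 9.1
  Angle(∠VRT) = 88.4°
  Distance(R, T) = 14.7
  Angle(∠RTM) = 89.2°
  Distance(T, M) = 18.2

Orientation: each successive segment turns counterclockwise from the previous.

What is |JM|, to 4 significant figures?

19.66

∠VRT = 88.4° gives RT at -107.6° from the x-axis; with |RT| = 14.7, T = (-15.73, -14.33). ∠RTM = 89.2° gives TM at -16.80° from the x-axis; with |TM| = 18.2, M = (1.689, -19.59). Then |JM| = |M − J| = 19.66.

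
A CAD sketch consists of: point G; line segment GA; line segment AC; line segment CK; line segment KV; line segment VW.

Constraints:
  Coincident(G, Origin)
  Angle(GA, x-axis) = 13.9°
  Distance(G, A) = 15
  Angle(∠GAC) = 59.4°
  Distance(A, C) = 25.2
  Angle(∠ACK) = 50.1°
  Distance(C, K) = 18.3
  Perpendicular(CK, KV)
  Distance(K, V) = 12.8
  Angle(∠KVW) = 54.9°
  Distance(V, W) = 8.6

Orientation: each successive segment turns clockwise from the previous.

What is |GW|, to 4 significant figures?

10.26

CK is perpendicular to KV, so KV runs at 33.40°; with |KV| = 12.8, V = (7.932, 1.790). ∠KVW = 54.9° gives VW at -91.70° from the x-axis; with |VW| = 8.6, W = (7.676, -6.806). Then |GW| = |W − G| = 10.26.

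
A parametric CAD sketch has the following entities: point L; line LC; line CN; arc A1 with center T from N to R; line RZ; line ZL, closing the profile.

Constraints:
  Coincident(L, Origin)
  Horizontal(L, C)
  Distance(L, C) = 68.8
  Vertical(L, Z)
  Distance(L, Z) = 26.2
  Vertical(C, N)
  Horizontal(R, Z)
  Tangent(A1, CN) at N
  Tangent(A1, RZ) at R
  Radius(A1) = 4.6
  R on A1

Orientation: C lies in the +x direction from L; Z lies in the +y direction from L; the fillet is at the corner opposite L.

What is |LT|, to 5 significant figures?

67.736

L and Z share the same x with |LZ| = 26.2 and Z on the +y side, so Z = (0.0000, 26.200). The virtual corner opposite L is at (68.800, 26.200). A1 meets CN tangentially, so TN is at right angles to CN and the tangent condition forces TR to be normal to RZ, with radius 4.6, so the center T sits 4.6 in from both sides at T = (64.200, 21.600). Then |LT| = |T − L| = 67.736.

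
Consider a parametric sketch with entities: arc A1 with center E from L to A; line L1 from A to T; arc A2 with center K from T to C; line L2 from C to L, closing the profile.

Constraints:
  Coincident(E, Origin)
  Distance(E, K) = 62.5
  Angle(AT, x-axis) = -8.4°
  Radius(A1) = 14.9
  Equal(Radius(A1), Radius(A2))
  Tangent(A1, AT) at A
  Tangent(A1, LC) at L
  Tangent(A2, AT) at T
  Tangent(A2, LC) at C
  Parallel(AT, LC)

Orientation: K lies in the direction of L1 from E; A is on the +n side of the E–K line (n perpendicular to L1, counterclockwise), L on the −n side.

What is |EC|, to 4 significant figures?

64.25

The slot axis is L1's direction at -8.4°, so u = (cos -8.4°, sin -8.4°) = (0.9893, -0.1461) and n = (−sin -8.4°, cos -8.4°) = (0.1461, 0.9893). E is at the origin and K lies 62.5 along u from E, so K = 62.5·u = (61.83, -9.130). Tangency of A1 to both parallel lines with radius 14.9 puts A and L at E ± 14.9·n: A = (2.177, 14.74), L = (-2.177, -14.74). Equal radii place T and C the same way about K: T = K + 14.9·n = (64.01, 5.610), C = K − 14.9·n = (59.65, -23.87). Then |EC| = |C − E| = 64.25.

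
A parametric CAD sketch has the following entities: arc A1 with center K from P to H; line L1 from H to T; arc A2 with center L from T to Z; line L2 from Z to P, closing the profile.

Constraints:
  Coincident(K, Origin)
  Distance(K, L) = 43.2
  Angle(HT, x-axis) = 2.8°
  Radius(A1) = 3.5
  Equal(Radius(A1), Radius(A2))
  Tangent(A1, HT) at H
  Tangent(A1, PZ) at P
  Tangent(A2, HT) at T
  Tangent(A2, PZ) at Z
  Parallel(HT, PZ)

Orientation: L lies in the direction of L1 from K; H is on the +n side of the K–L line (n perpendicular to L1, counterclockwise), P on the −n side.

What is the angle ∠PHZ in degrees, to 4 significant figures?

80.80°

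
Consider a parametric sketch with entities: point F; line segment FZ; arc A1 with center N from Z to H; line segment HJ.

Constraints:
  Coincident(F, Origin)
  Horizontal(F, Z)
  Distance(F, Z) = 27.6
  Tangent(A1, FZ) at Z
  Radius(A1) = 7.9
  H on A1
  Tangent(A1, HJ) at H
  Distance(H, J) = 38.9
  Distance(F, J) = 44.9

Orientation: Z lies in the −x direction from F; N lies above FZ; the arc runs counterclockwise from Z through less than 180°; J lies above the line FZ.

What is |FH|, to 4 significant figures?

20.81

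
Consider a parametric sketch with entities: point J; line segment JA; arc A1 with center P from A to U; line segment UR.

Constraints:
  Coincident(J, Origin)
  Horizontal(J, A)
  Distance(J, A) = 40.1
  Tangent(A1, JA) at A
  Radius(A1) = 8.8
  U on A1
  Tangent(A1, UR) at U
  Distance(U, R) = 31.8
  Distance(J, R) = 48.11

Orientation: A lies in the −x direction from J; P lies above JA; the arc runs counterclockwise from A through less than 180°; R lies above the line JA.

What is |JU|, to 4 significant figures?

32.31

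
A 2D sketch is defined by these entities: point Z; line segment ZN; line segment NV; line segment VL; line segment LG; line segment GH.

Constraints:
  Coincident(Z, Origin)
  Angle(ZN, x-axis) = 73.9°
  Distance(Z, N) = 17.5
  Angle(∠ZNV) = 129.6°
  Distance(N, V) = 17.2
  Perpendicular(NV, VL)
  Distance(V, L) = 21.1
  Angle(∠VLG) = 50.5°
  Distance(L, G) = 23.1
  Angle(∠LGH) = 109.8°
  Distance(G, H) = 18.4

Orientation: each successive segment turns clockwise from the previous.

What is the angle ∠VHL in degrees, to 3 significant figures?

26.8°

Z is at the origin; ZN runs at 73.9° with length 17.5, so N = (4.85, 16.8). ∠ZNV = 129.6° gives NV at 23.5° from the x-axis; with |NV| = 17.2, V = (20.6, 23.7). NV ⟂ VL, so VL runs at -66.5°; with |VL| = 21.1, L = (29.0, 4.32). ∠VLG = 50.5° gives LG at 164° from the x-axis; with |LG| = 23.1, G = (6.83, 10.7). ∠LGH = 109.8° gives GH at 93.8° from the x-axis; with |GH| = 18.4, H = (5.62, 29.0). Then cos ∠VHL = HV·HL / (|HV||HL|), giving 26.8°.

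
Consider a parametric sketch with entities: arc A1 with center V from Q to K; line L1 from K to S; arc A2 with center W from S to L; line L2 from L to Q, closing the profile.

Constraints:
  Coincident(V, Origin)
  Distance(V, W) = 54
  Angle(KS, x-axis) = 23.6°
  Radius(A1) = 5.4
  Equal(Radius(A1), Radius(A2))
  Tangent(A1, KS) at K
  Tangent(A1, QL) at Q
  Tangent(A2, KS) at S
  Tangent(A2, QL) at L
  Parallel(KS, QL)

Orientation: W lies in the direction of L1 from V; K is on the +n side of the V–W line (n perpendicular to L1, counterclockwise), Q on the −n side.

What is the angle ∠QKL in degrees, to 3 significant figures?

78.7°

The slot axis is L1's direction at 23.6°, so u = (cos 23.6°, sin 23.6°) = (0.916, 0.400) and n = (−sin 23.6°, cos 23.6°) = (-0.400, 0.916). V is at the origin and W lies 54.0 along u from V, so W = 54.0·u = (49.5, 21.6). Tangency of A1 to both parallel lines with radius 5.4 puts K and Q at V ± 5.4·n: K = (-2.16, 4.95), Q = (2.16, -4.95). Equal radii place S and L the same way about W: S = W + 5.4·n = (47.3, 26.6), L = W − 5.4·n = (51.6, 16.7). Then cos ∠QKL = KQ·KL / (|KQ||KL|), giving 78.7°.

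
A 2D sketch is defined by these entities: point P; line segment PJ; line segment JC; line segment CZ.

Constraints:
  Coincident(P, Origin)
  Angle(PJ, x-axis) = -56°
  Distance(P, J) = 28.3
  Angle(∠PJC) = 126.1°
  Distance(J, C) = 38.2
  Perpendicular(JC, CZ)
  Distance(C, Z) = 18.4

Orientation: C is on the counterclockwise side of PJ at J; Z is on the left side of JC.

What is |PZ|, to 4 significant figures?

55.06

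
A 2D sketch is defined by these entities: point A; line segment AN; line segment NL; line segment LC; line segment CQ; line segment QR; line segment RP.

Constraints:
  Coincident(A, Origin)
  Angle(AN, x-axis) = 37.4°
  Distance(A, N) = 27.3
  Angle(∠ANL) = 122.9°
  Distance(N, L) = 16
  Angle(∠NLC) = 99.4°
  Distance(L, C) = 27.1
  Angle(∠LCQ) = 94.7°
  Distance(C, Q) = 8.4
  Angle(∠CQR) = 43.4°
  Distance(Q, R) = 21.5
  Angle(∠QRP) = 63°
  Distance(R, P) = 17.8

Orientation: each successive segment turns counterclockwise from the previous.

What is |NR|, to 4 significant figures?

26.10

A is at the origin; AN runs at 37.4° with length 27.3, so N = (21.69, 16.58). ∠ANL = 122.9° gives NL at 94.50° from the x-axis; with |NL| = 16.0, L = (20.43, 32.53). ∠NLC = 99.4° gives LC at 175.1° from the x-axis; with |LC| = 27.1, C = (-6.569, 34.85). ∠LCQ = 94.7° gives CQ at -99.60° from the x-axis; with |CQ| = 8.4, Q = (-7.970, 26.56). ∠CQR = 43.4° gives QR at 37.00° from the x-axis; with |QR| = 21.5, R = (9.201, 39.50). Then |NR| = |R − N| = 26.10.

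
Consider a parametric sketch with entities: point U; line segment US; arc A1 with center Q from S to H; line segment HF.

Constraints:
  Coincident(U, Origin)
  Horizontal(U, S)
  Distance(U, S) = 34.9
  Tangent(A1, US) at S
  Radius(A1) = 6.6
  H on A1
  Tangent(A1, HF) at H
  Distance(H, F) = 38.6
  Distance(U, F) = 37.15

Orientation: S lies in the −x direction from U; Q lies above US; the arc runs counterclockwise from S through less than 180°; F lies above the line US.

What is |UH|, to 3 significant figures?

29.4

Checks: U.y = 0.00, S.y = 0.00 ✓; |QH| = 6.600 ✓; ∠(QH, HF) = 90.00° ✓; |HF| = 38.60 ✓; |UF| = 37.15 ✓.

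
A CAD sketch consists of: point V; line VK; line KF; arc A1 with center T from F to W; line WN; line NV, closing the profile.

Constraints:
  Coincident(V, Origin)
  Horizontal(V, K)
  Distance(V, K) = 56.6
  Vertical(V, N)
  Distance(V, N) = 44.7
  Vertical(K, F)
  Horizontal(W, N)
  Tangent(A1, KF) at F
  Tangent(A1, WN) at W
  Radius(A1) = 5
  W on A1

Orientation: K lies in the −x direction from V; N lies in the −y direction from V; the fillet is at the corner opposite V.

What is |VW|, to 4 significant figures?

68.27

V is at the origin; VK is horizontal with |VK| = 56.6 and K on the −x side, so K = (-56.60, 0.000). VN is vertical with |VN| = 44.7 and N on the −y side, so N = (0.000, -44.70). The virtual corner opposite V is at (-56.60, -44.70). A1 meets KF tangentially, so TF is at right angles to KF and the tangent condition forces TW to be normal to WN, with radius 5.0, so the center T sits 5.0 in from both sides at T = (-51.60, -39.70). That places the tangent points at F = (-56.60, -39.70) on KF and W = (-51.60, -44.70) on WN. Then |VW| = |W − V| = 68.27.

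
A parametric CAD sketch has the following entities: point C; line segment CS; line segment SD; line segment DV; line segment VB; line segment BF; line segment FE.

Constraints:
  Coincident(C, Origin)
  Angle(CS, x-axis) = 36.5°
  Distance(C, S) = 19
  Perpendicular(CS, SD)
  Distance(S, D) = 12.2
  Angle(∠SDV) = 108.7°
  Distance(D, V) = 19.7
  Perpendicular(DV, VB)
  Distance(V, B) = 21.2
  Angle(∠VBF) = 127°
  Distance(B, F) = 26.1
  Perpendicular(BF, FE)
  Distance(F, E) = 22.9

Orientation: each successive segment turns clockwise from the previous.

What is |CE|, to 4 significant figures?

29.03

∠VBF = 127.0° gives BF at 92.20° from the x-axis; with |BF| = 26.1, F = (-7.123, 23.50). BF ⟂ FE, so FE runs at 2.200°; with |FE| = 22.9, E = (15.76, 24.38). Then |CE| = |E − C| = 29.03.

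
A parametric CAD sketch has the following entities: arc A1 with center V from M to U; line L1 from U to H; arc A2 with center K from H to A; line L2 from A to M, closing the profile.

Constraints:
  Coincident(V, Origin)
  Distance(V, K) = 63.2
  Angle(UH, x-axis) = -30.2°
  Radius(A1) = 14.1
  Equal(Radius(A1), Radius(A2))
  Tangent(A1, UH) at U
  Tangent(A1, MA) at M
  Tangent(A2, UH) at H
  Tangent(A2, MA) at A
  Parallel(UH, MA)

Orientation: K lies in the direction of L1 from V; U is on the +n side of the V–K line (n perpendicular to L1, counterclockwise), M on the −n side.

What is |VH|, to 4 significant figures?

64.75

The slot axis is L1's direction at -30.2°, so u = (cos -30.2°, sin -30.2°) = (0.8643, -0.5030) and n = (−sin -30.2°, cos -30.2°) = (0.5030, 0.8643). V is at the origin and K lies 63.2 along u from V, so K = 63.2·u = (54.62, -31.79). Tangency of A1 to both parallel lines with radius 14.1 puts U and M at V ± 14.1·n: U = (7.093, 12.19), M = (-7.093, -12.19). Equal radii place H and A the same way about K: H = K + 14.1·n = (61.71, -19.60), A = K − 14.1·n = (47.53, -43.98). Then |VH| = |H − V| = 64.75.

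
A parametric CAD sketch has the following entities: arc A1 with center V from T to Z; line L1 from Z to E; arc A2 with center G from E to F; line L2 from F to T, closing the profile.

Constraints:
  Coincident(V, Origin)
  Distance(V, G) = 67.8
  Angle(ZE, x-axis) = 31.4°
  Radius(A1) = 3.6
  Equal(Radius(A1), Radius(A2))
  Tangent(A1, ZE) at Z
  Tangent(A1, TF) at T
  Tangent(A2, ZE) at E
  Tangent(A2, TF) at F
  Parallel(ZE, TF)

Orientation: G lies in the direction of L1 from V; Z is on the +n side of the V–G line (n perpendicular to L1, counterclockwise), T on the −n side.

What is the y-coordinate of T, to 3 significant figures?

-3.07

The slot axis is L1's direction at 31.4°, so u = (cos 31.4°, sin 31.4°) = (0.854, 0.521) and n = (−sin 31.4°, cos 31.4°) = (-0.521, 0.854). V is at the origin and G lies 67.8 along u from V, so G = 67.8·u = (57.9, 35.3). Tangency of A1 to both parallel lines with radius 3.6 puts Z and T at V ± 3.6·n: Z = (-1.88, 3.07), T = (1.88, -3.07). So T.y = -3.07.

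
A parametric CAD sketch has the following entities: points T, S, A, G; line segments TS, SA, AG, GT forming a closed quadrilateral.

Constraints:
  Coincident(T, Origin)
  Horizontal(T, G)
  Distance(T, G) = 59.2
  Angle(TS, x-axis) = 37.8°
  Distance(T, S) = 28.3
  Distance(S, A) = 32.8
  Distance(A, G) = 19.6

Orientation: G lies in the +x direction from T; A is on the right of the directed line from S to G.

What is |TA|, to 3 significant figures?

42.8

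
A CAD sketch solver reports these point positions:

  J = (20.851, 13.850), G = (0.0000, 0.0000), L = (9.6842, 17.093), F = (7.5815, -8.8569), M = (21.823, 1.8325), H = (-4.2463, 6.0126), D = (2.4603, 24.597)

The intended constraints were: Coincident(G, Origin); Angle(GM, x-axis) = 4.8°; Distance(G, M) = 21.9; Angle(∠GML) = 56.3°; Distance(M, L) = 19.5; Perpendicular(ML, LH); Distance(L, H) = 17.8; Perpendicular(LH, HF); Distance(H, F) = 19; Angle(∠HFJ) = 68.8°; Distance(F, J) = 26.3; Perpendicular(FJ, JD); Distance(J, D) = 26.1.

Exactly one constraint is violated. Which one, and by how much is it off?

Distance(J, D) = 26.1 — off by 4.80.

G = (0.00, 0.00) ✓; GM at 4.800° ✓; |GM| = 21.90 ✓; ∠GML = 56.30° ✓; |ML| = 19.50 ✓; ∠(ML, LH) = 90.00° ✓; |LH| = 17.80 ✓; ∠(LH, HF) = 90.00° ✓; |HF| = 19.00 ✓; ∠HFJ = 68.80° ✓; |FJ| = 26.30 ✓; ∠(FJ, JD) = 90.00° ✓; |JD| = 21.30 ✗.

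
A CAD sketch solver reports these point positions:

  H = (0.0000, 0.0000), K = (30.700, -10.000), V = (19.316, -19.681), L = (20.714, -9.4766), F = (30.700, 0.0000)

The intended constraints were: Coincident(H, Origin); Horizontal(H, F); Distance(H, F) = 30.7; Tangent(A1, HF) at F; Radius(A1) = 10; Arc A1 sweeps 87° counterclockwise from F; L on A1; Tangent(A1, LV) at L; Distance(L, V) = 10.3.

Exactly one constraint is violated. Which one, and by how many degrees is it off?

Tangent(A1, LV) at L — off by 4.80°.

H = (0.00, 0.00) ✓; H.y = 0.00, F.y = 0.00 ✓; |HF| = 30.70 ✓; ∠(KF, FH) = 90.00° ✓; |KF| = 10.00 ✓; bearing(K→L) − bearing(K→F) = 87.00° ✓; |KL| = 10.00 ✓; ∠(KL, LV) = 94.80° ✗; |LV| = 10.30 ✓.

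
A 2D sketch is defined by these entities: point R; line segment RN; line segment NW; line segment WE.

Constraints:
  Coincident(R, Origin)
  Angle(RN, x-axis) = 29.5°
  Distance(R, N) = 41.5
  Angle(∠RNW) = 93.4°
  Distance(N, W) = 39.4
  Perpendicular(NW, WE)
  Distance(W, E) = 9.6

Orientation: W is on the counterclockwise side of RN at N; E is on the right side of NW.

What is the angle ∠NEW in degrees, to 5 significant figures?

76.306°

R is at the origin; RN runs at 29.5° with length 41.5, so N = 41.5·(cos 29.5°, sin 29.5°) = (36.120, 20.436). ∠RNW = 93.4°, so NW runs at 29.5° + (180° − 93.4°) = 116.10° from the x-axis; with |NW| = 39.4, W = N + 39.4·(cos 116.10°, sin 116.10°) = (18.786, 55.818). The perpendicularity gives WE at right angles to NW; with |WE| = 9.6 on the right of NW, E = W + 9.6·(0.89803, 0.43994) = (27.407, 60.041). Then cos ∠NEW = EN·EW / (|EN||EW|), giving 76.306°.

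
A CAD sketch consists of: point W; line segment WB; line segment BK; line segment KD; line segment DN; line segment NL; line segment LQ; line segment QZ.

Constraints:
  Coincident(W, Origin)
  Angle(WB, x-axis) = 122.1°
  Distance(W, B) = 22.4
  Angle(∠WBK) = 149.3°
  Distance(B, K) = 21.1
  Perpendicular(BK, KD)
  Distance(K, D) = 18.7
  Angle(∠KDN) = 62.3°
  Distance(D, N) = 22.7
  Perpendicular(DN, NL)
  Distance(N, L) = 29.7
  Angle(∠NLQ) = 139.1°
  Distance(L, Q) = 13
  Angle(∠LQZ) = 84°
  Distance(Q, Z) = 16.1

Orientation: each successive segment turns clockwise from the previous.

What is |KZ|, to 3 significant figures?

12.5

W is at the origin; WB runs at 122.1° with length 22.4, so B = (-11.9, 19.0). ∠WBK = 149.3° gives BK at 91.4° from the x-axis; with |BK| = 21.1, K = (-12.4, 40.1). The perpendicularity gives KD at right angles to BK, so KD runs at 1.40°; with |KD| = 18.7, D = (6.28, 40.5). ∠KDN = 62.3° gives DN at -116° from the x-axis; with |DN| = 22.7, N = (-3.78, 20.2). DN ⟂ NL, so NL runs at 154°; with |NL| = 29.7, L = (-30.4, 33.3). ∠NLQ = 139.1° gives LQ at 113° from the x-axis; with |LQ| = 13.0, Q = (-35.4, 45.3). ∠LQZ = 84.0° gives QZ at 16.8° from the x-axis; with |QZ| = 16.1, Z = (-20.0, 50.0). Then |KZ| = |Z − K| = 12.5.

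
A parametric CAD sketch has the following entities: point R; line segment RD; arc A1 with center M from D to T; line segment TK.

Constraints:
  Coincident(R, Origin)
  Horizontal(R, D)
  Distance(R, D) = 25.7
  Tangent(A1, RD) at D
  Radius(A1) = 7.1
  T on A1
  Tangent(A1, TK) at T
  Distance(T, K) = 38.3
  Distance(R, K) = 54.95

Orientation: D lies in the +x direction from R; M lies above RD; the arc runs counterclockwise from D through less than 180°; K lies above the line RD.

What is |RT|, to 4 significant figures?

33.64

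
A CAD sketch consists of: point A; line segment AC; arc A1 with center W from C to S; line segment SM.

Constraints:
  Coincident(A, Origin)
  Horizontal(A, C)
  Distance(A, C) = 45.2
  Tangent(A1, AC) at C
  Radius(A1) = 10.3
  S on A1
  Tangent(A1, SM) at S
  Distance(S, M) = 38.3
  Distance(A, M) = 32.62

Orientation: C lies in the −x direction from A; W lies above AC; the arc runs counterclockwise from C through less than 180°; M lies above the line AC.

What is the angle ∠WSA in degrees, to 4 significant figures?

140.7°

Checks: |WS| = 10.30 ✓; ∠(WS, SM) = 90.00° ✓; |SM| = 38.30 ✓; |AM| = 32.62 ✓.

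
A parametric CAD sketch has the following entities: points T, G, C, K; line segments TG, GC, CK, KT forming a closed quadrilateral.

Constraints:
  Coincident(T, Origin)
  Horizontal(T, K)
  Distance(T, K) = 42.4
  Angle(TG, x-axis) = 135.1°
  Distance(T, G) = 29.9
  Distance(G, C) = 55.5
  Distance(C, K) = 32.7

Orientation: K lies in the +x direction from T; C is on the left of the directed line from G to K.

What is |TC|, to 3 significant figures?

45.8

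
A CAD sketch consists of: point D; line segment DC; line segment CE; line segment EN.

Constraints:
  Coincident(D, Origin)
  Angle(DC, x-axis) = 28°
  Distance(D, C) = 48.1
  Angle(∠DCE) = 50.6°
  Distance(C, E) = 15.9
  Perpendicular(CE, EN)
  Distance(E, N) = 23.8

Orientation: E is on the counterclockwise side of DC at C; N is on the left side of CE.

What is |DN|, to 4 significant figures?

19.82

D is at the origin; DC runs at 28.0° with length 48.1, so C = 48.1·(cos 28.0°, sin 28.0°) = (42.47, 22.58). ∠DCE = 50.6°, so CE runs at 28.0° + (180° − 50.6°) = 157.4° from the x-axis; with |CE| = 15.9, E = C + 15.9·(cos 157.4°, sin 157.4°) = (27.79, 28.69). CE is perpendicular to EN; with |EN| = 23.8 on the left of CE, N = E + 23.8·(-0.3843, -0.9232) = (18.64, 6.719). Then |DN| = |N − D| = 19.82.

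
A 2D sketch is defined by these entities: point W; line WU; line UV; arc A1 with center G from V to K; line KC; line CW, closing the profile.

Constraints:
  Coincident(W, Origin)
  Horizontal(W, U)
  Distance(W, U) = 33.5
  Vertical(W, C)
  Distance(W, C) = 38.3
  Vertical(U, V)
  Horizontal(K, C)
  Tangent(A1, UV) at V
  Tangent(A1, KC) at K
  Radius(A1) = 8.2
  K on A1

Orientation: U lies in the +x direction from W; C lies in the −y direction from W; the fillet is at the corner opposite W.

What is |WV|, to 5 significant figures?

45.036

The virtual corner opposite W is at (33.500, -38.300). A1 meets UV tangentially, so GV is at right angles to UV and since A1 is tangent to KC there, GK ⟂ KC, with radius 8.2, so the center G sits 8.2 in from both sides at G = (25.300, -30.100). That places the tangent points at V = (33.500, -30.100) on UV and K = (25.300, -38.300) on KC. Then |WV| = |V − W| = 45.036.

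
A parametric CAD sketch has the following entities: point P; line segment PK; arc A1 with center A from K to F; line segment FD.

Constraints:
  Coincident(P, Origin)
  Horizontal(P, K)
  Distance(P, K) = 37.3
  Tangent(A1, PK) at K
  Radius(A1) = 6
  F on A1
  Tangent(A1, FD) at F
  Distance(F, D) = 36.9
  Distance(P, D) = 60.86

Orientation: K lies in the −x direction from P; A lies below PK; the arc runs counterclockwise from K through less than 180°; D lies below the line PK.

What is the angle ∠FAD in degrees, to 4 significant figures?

80.76°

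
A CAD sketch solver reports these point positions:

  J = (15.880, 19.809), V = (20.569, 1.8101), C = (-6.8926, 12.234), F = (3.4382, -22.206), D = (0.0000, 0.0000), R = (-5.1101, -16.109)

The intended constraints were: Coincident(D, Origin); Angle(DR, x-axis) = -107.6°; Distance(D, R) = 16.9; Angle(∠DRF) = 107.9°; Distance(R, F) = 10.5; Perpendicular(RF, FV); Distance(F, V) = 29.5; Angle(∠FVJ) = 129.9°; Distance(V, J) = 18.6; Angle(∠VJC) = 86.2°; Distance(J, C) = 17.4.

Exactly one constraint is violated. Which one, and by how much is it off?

Distance(J, C) = 17.4 — off by 6.60.

D = (0.00, 0.00) ✓; DR at -107.6° ✓; |DR| = 16.90 ✓; ∠DRF = 107.9° ✓; |RF| = 10.50 ✓; ∠(RF, FV) = 90.00° ✓; |FV| = 29.50 ✓; ∠FVJ = 129.9° ✓; |VJ| = 18.60 ✓; ∠VJC = 86.20° ✓; |JC| = 24.00 ✗.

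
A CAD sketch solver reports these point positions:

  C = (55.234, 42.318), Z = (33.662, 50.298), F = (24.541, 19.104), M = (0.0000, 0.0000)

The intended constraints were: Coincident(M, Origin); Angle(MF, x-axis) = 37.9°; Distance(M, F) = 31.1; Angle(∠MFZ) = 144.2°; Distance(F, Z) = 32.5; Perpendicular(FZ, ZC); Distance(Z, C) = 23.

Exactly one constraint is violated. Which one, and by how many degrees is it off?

Perpendicular(FZ, ZC) — off by 4.00°.

M = (0.00, 0.00) ✓; MF at 37.90° ✓; |MF| = 31.10 ✓; ∠MFZ = 144.2° ✓; |FZ| = 32.50 ✓; ∠(FZ, ZC) = 94.00° ✗; |ZC| = 23.00 ✓.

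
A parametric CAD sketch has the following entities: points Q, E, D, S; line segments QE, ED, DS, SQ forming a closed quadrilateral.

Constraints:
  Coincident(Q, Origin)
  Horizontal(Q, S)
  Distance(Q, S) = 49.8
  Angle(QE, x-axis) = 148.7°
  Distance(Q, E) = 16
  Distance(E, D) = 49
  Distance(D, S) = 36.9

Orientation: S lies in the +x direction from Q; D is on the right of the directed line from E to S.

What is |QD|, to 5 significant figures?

33.448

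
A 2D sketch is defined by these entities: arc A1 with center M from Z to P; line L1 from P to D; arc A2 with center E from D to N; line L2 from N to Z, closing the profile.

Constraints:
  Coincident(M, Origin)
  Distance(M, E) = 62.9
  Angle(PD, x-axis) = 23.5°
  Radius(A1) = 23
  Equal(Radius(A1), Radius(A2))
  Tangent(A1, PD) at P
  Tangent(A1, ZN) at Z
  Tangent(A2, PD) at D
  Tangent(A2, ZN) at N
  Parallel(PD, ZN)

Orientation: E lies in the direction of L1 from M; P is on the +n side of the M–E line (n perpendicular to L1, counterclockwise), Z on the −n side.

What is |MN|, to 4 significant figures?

66.97

Tangency of A1 to both parallel lines with radius 23.0 puts P and Z at M ± 23.0·n: P = (-9.171, 21.09), Z = (9.171, -21.09). Equal radii place D and N the same way about E: D = E + 23.0·n = (48.51, 46.17), N = E − 23.0·n = (66.85, 3.989). Then |MN| = |N − M| = 66.97.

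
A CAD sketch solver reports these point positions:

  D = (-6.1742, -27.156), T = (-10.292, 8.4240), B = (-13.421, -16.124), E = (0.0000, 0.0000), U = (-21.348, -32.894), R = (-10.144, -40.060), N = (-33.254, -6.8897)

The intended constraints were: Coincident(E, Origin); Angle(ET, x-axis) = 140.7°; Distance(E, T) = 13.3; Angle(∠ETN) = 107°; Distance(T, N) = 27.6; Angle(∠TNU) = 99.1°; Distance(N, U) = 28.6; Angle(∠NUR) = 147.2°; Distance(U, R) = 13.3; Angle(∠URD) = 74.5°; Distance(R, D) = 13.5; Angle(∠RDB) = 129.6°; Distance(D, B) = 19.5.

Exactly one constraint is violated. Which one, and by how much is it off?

Distance(D, B) = 19.5 — off by 6.30.

E = (0.00, 0.00) ✓; ET at 140.7° ✓; |ET| = 13.30 ✓; ∠ETN = 107.0° ✓; |TN| = 27.60 ✓; ∠TNU = 99.10° ✓; |NU| = 28.60 ✓; ∠NUR = 147.2° ✓; |UR| = 13.30 ✓; ∠URD = 74.50° ✓; |RD| = 13.50 ✓; ∠RDB = 129.6° ✓; |DB| = 13.20 ✗.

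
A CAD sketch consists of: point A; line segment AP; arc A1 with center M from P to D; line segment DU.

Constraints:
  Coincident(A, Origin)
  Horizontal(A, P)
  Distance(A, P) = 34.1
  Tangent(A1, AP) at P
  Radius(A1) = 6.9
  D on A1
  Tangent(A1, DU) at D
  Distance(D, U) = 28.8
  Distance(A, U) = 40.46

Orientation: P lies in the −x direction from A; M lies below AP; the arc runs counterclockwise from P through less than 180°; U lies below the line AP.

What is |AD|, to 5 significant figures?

41.100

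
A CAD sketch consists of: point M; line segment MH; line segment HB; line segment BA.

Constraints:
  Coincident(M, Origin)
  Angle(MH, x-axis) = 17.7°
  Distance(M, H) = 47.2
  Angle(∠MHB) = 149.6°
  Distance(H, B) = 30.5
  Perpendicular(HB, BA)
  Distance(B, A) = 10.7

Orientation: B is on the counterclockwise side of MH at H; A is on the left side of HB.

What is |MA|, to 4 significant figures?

72.42

∠MHB = 149.6°, so HB runs at 17.7° + (180° − 149.6°) = 48.10° from the x-axis; with |HB| = 30.5, B = H + 30.5·(cos 48.10°, sin 48.10°) = (65.33, 37.05). HB is perpendicular to BA; with |BA| = 10.7 on the left of HB, A = B + 10.7·(-0.7443, 0.6678) = (57.37, 44.20). Then |MA| = |A − M| = 72.42.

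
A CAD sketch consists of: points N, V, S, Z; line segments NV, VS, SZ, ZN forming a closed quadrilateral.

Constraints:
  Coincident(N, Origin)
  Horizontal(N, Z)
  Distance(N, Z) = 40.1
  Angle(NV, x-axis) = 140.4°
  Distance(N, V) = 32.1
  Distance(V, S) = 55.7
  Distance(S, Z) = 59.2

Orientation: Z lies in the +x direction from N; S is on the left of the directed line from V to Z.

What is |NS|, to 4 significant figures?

58.34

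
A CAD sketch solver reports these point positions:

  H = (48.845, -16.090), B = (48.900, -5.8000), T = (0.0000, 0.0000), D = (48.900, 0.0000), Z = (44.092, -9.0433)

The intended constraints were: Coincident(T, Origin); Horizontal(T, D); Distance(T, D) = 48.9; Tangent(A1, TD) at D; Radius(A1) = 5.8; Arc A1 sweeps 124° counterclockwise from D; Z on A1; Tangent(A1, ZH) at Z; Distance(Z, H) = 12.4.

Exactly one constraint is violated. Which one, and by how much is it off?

Distance(Z, H) = 12.4 — off by 3.90.

T = (0.00, 0.00) ✓; T.y = 0.00, D.y = 0.00 ✓; |TD| = 48.90 ✓; ∠(BD, DT) = 90.00° ✓; |BD| = 5.800 ✓; bearing(B→Z) − bearing(B→D) = 124.0° ✓; |BZ| = 5.800 ✓; ∠(BZ, ZH) = 90.00° ✓; |ZH| = 8.500 ✗.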